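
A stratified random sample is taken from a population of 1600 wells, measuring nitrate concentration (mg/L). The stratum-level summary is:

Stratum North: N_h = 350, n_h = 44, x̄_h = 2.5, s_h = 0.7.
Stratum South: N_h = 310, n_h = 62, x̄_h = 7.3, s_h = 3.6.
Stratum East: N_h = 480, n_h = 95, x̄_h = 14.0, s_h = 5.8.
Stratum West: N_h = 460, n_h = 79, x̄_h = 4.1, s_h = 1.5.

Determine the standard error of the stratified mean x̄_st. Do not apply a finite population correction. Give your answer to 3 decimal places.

V̂(x̄_st) = Σ W_h² s_h²/n_h, with W_h = N_h/N and N = 1600:
  stratum North: (350/1600)²·0.7²/44 = 0.000532892
  stratum South: (310/1600)²·3.6²/62 = 0.00784688
  stratum East: (480/1600)²·5.8²/95 = 0.0318695
  stratum West: (460/1600)²·1.5²/79 = 0.00235413
V̂(x̄_st) = 0.0426034
SE(x̄_st) = √0.0426034 = 0.206406

SE(x̄_st) ≈ 0.206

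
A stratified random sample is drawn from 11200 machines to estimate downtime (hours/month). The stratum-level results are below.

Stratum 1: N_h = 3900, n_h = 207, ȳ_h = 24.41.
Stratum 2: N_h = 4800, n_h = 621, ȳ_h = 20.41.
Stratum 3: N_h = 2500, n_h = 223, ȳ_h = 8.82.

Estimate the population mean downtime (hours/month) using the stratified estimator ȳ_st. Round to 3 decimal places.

ȳ_st ≈ 19.216

N = Σ N_h = 11200. Stratum weights W_h = N_h/N.
ȳ_st = (3900·24.41 + 4800·20.41 + 2500·8.82) / 11200 = 19.21580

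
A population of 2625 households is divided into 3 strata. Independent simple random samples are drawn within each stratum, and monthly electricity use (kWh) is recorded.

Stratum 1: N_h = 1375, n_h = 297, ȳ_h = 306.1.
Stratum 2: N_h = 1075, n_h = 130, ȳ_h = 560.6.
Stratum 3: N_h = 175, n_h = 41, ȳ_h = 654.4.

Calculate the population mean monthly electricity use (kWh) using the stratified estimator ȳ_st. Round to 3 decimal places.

N = Σ N_h = 2625. Stratum weights W_h = N_h/N.
ȳ_st = (1375·306.1 + 1075·560.6 + 175·654.4) / 2625 = 433.54381

ȳ_st ≈ 433.544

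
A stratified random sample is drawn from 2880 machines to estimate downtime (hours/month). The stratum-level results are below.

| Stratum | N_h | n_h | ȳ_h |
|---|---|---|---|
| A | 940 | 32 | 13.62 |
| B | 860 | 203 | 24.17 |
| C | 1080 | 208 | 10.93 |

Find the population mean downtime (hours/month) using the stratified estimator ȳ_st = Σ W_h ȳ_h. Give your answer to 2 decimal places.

ȳ_st ≈ 15.76

N = Σ N_h = 2880. Stratum weights W_h = N_h/N.
ȳ_st = (940·13.62 + 860·24.17 + 1080·10.93) / 2880 = 15.7616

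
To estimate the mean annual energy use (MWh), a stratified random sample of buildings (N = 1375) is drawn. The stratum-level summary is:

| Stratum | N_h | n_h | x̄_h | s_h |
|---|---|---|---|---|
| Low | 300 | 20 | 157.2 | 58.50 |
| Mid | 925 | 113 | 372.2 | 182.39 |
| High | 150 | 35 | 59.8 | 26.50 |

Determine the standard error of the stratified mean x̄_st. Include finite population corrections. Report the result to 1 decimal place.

SE(x̄_st) ≈ 11.2

V̂(x̄_st) = Σ W_h² (1 − n_h/N_h) s_h²/n_h, with W_h = N_h/N and N = 1375:
  stratum Low: (300/1375)²·(1 − 20/300)·58.50²/20 = 7.60249
  stratum Mid: (925/1375)²·(1 − 113/925)·182.39²/113 = 116.954
  stratum High: (150/1375)²·(1 − 35/150)·26.50²/35 = 0.183066
V̂(x̄_st) = 124.74
SE(x̄_st) = √124.74 = 11.1687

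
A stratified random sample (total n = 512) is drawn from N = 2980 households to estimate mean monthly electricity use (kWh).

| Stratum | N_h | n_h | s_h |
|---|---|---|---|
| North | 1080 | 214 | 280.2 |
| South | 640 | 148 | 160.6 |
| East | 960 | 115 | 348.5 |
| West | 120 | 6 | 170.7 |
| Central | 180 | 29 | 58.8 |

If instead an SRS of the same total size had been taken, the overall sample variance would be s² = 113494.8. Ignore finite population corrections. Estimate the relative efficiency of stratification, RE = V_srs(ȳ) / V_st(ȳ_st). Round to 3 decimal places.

RE ≈ 1.273

V̂(ȳ_st) = Σ W_h² s_h²/n_h, with W_h = N_h/N and N = 2980:
  stratum North: (1080/2980)²·280.2²/214 = 48.1878
  stratum South: (640/2980)²·160.6²/148 = 8.03816
  stratum East: (960/2980)²·348.5²/115 = 109.602
  stratum West: (120/2980)²·170.7²/6 = 7.87491
  stratum Central: (180/2980)²·58.8²/29 = 0.43498
V_st = 174.138
V_srs = s²/n = 113494.8/512 = 221.67
Relative efficiency = V_srs / V_st = 221.67/174.138 = 1.2730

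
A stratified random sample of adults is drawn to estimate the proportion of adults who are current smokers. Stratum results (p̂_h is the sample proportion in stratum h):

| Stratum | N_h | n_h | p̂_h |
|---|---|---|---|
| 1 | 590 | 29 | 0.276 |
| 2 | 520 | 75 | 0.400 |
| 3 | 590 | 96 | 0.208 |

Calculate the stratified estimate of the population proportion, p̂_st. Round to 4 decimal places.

N = 1700; stratum weights W_h = N_h/N.
p̂_st = Σ W_h p̂_h = (590·0.276 + 520·0.400 + 590·0.208)/1700 = 0.29033

p̂_st ≈ 0.2903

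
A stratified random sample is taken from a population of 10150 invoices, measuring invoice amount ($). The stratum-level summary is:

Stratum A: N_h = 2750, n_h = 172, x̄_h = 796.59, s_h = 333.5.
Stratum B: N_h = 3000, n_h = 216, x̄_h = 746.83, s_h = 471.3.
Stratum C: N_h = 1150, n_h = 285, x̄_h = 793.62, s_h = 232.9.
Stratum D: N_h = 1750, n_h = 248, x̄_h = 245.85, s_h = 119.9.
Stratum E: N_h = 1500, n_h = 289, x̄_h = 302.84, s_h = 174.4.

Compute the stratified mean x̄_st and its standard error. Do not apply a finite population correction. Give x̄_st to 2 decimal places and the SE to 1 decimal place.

x̄_st = Σ W_h x̄_h = (2750·796.59 + 3000·746.83 + 1150·793.62 + 1750·245.85 + 1500·302.84)/10150 = 613.62296
V̂(x̄_st) = Σ W_h² s_h²/n_h, with W_h = N_h/N and N = 10150:
  stratum A: (2750/10150)²·333.5²/172 = 47.4675
  stratum B: (3000/10150)²·471.3²/216 = 89.8362
  stratum C: (1150/10150)²·232.9²/285 = 2.44319
  stratum D: (1750/10150)²·119.9²/248 = 1.72318
  stratum E: (1500/10150)²·174.4²/289 = 2.29851
V̂(x̄_st) = 143.769
SE(x̄_st) = √143.769 = 11.9904

x̄_st ≈ 613.62, SE ≈ 12.0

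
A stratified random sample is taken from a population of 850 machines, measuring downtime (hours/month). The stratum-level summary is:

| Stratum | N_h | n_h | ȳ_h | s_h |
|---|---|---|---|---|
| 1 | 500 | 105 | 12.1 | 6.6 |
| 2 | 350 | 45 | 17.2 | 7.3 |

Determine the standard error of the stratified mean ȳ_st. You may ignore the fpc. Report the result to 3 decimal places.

SE(ȳ_st) ≈ 0.587

V̂(ȳ_st) = Σ W_h² s_h²/n_h, with W_h = N_h/N and N = 850:
  stratum 1: (500/850)²·6.6²/105 = 0.143549
  stratum 2: (350/850)²·7.3²/45 = 0.200785
V̂(ȳ_st) = 0.344334
SE(ȳ_st) = √0.344334 = 0.5868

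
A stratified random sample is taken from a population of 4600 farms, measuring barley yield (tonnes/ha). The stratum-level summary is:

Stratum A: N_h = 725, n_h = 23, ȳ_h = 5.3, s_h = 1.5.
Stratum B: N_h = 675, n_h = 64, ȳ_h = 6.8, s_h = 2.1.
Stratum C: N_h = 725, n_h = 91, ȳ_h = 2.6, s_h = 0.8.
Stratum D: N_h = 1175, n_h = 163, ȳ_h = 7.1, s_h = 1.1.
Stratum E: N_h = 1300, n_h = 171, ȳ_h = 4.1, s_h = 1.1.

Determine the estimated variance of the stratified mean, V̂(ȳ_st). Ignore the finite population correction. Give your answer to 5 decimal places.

V̂(ȳ_st) = Σ W_h² s_h²/n_h, with W_h = N_h/N and N = 4600:
  stratum A: (725/4600)²·1.5²/23 = 0.00243005
  stratum B: (675/4600)²·2.1²/64 = 0.00148372
  stratum C: (725/4600)²·0.8²/91 = 0.000174702
  stratum D: (1175/4600)²·1.1²/163 = 0.000484348
  stratum E: (1300/4600)²·1.1²/171 = 0.000565146
V̂(ȳ_st) = 0.00513796

V̂(ȳ_st) ≈ 0.00514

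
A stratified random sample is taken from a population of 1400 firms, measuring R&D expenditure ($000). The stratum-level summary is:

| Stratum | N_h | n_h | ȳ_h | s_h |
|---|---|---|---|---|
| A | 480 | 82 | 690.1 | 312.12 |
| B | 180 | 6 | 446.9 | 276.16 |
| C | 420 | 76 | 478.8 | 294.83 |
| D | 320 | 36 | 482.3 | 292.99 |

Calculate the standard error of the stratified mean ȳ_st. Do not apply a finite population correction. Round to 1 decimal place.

V̂(ȳ_st) = Σ W_h² s_h²/n_h, with W_h = N_h/N and N = 1400:
  stratum A: (480/1400)²·312.12²/82 = 139.655
  stratum B: (180/1400)²·276.16²/6 = 210.116
  stratum C: (420/1400)²·294.83²/76 = 102.937
  stratum D: (320/1400)²·292.99²/36 = 124.58
V̂(ȳ_st) = 577.288
SE(ȳ_st) = √577.288 = 24.0268

SE(ȳ_st) ≈ 24.0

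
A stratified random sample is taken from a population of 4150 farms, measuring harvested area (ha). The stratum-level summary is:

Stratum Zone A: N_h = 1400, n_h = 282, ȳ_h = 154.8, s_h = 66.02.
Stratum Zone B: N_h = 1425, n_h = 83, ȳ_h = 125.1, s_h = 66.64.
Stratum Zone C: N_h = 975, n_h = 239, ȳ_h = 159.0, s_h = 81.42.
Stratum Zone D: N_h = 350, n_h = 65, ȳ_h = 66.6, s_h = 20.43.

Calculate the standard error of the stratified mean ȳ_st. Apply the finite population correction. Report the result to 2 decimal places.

V̂(ȳ_st) = Σ W_h² (1 − n_h/N_h) s_h²/n_h, with W_h = N_h/N and N = 4150:
  stratum Zone A: (1400/4150)²·(1 − 282/1400)·66.02²/282 = 1.40467
  stratum Zone B: (1425/4150)²·(1 − 83/1425)·66.64²/83 = 5.94105
  stratum Zone C: (975/4150)²·(1 − 239/975)·81.42²/239 = 1.15571
  stratum Zone D: (350/4150)²·(1 − 65/350)·20.43²/65 = 0.0371912
V̂(ȳ_st) = 8.53863
SE(ȳ_st) = √8.53863 = 2.92209

SE(ȳ_st) ≈ 2.92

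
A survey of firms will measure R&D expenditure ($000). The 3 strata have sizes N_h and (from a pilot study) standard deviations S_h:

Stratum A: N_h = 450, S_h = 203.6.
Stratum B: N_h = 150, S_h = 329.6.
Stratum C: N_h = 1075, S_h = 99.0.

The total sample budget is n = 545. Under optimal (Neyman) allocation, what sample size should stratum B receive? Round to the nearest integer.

Neyman allocation: n_h = n · N_h S_h / Σ N_i S_i, with n = 545.
  stratum A: N_h·S_h = 450·203.6 = 91620.00
  stratum B: N_h·S_h = 150·329.6 = 49440.00
  stratum C: N_h·S_h = 1075·99.0 = 106425.00
Σ N_h S_h = 247485.00
n for stratum B = 545·49440.00/247485.00 = 108.874 → 109

109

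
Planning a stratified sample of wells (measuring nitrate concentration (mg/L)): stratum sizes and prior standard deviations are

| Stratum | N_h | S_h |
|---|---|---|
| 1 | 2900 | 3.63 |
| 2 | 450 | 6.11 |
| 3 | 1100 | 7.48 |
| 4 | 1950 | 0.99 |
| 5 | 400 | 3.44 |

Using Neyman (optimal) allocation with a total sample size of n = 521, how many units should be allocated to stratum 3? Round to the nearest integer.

Neyman allocation: n_h = n · N_h S_h / Σ N_i S_i, with n = 521.
  stratum 1: N_h·S_h = 2900·3.63 = 10527.00
  stratum 2: N_h·S_h = 450·6.11 = 2749.50
  stratum 3: N_h·S_h = 1100·7.48 = 8228.00
  stratum 4: N_h·S_h = 1950·0.99 = 1930.50
  stratum 5: N_h·S_h = 400·3.44 = 1376.00
Σ N_h S_h = 24811.00
n for stratum 3 = 521·8228.00/24811.00 = 172.778 → 173

173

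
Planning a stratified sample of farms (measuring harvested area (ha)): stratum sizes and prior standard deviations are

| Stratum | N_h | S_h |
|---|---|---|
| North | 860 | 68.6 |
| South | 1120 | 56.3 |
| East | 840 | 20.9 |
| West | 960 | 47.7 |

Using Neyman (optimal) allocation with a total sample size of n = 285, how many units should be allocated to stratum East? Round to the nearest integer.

27

Neyman allocation: n_h = n · N_h S_h / Σ N_i S_i, with n = 285.
  stratum North: N_h·S_h = 860·68.6 = 58996.00
  stratum South: N_h·S_h = 1120·56.3 = 63056.00
  stratum East: N_h·S_h = 840·20.9 = 17556.00
  stratum West: N_h·S_h = 960·47.7 = 45792.00
Σ N_h S_h = 185400.00
n for stratum East = 285·17556.00/185400.00 = 26.987 → 27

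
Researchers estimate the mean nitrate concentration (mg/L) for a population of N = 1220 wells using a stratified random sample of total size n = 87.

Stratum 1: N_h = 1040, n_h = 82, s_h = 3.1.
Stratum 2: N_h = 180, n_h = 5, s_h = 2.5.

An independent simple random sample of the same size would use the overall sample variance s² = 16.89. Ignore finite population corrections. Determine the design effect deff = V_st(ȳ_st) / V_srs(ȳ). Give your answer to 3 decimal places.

deff ≈ 0.579

V̂(ȳ_st) = Σ W_h² s_h²/n_h, with W_h = N_h/N and N = 1220:
  stratum 1: (1040/1220)²·3.1²/82 = 0.0851641
  stratum 2: (180/1220)²·2.5²/5 = 0.0272104
V_st = 0.112375
V_srs = s²/n = 16.89/87 = 0.194138
deff = V_st / V_srs = 0.112375/0.194138 = 0.5788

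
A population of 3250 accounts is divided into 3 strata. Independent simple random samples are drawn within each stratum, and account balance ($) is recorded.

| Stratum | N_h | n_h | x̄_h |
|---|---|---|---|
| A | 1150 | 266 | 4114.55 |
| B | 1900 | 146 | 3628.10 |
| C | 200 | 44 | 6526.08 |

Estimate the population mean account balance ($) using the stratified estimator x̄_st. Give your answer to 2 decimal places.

N = Σ N_h = 3250. Stratum weights W_h = N_h/N.
x̄_st = (1150·4114.55 + 1900·3628.10 + 200·6526.08) / 3250 = 3978.5657

x̄_st ≈ 3978.57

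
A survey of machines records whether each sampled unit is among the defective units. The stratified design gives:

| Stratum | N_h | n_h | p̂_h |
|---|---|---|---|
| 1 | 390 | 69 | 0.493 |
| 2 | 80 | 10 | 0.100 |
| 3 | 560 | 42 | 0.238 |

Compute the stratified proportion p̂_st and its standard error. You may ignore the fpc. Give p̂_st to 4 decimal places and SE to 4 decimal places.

p̂_st ≈ 0.3238, SE ≈ 0.0435

N = 1030; stratum weights W_h = N_h/N.
p̂_st = Σ W_h p̂_h = (390·0.493 + 80·0.100 + 560·0.238)/1030 = 0.32383
V̂(p̂_st) = Σ W_h² p̂_h(1−p̂_h)/(n_h−1):
  stratum 1: (390/1030)²·0.493·0.507/68 = 0.000526988
  stratum 2: (80/1030)²·0.100·0.900/9 = 6.03261e-05
  stratum 3: (560/1030)²·0.238·0.762/41 = 0.00130752
V̂(p̂_st) = 0.00189484; SE = √V̂ = 0.0435297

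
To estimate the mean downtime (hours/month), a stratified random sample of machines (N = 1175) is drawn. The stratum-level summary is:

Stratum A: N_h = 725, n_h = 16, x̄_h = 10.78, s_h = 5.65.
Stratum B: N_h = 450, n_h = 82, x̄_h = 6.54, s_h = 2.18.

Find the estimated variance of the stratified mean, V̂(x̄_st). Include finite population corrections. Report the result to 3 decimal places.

V̂(x̄_st) ≈ 0.750

V̂(x̄_st) = Σ W_h² (1 − n_h/N_h) s_h²/n_h, with W_h = N_h/N and N = 1175:
  stratum A: (725/1175)²·(1 − 16/725)·5.65²/16 = 0.742823
  stratum B: (450/1175)²·(1 − 82/450)·2.18²/82 = 0.00695158
V̂(x̄_st) = 0.749775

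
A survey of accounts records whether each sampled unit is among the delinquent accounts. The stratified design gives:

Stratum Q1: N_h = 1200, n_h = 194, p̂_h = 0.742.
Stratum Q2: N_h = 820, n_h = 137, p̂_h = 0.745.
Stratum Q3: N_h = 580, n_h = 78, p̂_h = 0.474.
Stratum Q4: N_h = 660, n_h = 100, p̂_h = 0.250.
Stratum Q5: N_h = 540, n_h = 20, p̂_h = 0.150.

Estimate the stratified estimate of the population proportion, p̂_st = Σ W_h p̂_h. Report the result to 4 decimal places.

N = 3800; stratum weights W_h = N_h/N.
p̂_st = Σ W_h p̂_h = (1200·0.742 + 820·0.745 + 580·0.474 + 660·0.250 + 540·0.150)/3800 = 0.53216

p̂_st ≈ 0.5322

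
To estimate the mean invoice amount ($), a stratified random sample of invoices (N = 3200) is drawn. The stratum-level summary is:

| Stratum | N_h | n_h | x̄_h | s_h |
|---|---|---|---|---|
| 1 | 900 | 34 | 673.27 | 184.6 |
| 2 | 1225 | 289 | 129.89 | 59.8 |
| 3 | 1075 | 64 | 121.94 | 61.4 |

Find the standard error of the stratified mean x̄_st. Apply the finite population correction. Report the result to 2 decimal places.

V̂(x̄_st) = Σ W_h² (1 − n_h/N_h) s_h²/n_h, with W_h = N_h/N and N = 3200:
  stratum 1: (900/3200)²·(1 − 34/900)·184.6²/34 = 76.286
  stratum 2: (1225/3200)²·(1 − 289/1225)·59.8²/289 = 1.38553
  stratum 3: (1075/3200)²·(1 − 64/1075)·61.4²/64 = 6.25196
V̂(x̄_st) = 83.9235
SE(x̄_st) = √83.9235 = 9.16098

SE(x̄_st) ≈ 9.16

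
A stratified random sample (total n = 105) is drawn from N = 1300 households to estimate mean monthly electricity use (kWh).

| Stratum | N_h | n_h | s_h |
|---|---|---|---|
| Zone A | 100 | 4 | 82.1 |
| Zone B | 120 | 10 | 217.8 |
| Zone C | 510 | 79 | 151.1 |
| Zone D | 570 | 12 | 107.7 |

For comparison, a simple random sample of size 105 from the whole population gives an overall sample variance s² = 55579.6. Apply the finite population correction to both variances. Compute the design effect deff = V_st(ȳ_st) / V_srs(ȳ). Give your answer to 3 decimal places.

V̂(ȳ_st) = Σ W_h² (1 − n_h/N_h) s_h²/n_h, with W_h = N_h/N and N = 1300:
  stratum Zone A: (100/1300)²·(1 − 4/100)·82.1²/4 = 9.57218
  stratum Zone B: (120/1300)²·(1 − 10/120)·217.8²/10 = 37.0513
  stratum Zone C: (510/1300)²·(1 − 79/510)·151.1²/79 = 37.5892
  stratum Zone D: (570/1300)²·(1 − 12/570)·107.7²/12 = 181.917
V_st = 266.129
V_srs = (1 − 105/1300)·55579.6/105 = 486.576
deff = V_st / V_srs = 266.129/486.576 = 0.5469

deff ≈ 0.547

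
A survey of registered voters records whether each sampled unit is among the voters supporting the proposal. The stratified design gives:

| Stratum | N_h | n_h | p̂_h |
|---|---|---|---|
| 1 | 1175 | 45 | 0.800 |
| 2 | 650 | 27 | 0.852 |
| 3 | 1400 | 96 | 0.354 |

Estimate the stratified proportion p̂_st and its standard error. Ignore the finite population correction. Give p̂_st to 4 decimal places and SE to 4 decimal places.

p̂_st ≈ 0.6169, SE ≈ 0.0337

N = 3225; stratum weights W_h = N_h/N.
p̂_st = Σ W_h p̂_h = (1175·0.800 + 650·0.852 + 1400·0.354)/3225 = 0.61687
V̂(p̂_st) = Σ W_h² p̂_h(1−p̂_h)/(n_h−1):
  stratum 1: (1175/3225)²·0.800·0.200/44 = 0.000482707
  stratum 2: (650/3225)²·0.852·0.148/26 = 0.000197013
  stratum 3: (1400/3225)²·0.354·0.646/95 = 0.000453637
V̂(p̂_st) = 0.00113336; SE = √V̂ = 0.0336654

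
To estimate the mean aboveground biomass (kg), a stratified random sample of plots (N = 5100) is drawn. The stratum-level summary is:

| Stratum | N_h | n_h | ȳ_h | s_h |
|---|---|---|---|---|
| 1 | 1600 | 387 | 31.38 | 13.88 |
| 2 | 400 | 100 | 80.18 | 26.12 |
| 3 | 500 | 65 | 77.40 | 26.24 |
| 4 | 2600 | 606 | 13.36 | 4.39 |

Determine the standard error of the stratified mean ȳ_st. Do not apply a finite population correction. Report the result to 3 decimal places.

SE(ȳ_st) ≈ 0.448

V̂(ȳ_st) = Σ W_h² s_h²/n_h, with W_h = N_h/N and N = 5100:
  stratum 1: (1600/5100)²·13.88²/387 = 0.0489968
  stratum 2: (400/5100)²·26.12²/100 = 0.0419687
  stratum 3: (500/5100)²·26.24²/65 = 0.101816
  stratum 4: (2600/5100)²·4.39²/606 = 0.00826538
V̂(ȳ_st) = 0.201046
SE(ȳ_st) = √0.201046 = 0.448382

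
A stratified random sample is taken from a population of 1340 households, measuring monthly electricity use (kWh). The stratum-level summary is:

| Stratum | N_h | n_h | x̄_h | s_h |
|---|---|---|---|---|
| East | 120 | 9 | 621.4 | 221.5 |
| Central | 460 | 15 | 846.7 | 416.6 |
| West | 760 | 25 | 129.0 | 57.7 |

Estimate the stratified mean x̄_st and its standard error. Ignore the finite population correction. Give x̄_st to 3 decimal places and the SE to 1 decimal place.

x̄_st ≈ 419.470, SE ≈ 38.1

x̄_st = Σ W_h x̄_h = (120·621.4 + 460·846.7 + 760·129.0)/1340 = 419.47015
V̂(x̄_st) = Σ W_h² s_h²/n_h, with W_h = N_h/N and N = 1340:
  stratum East: (120/1340)²·221.5²/9 = 43.7178
  stratum Central: (460/1340)²·416.6²/15 = 1363.49
  stratum West: (760/1340)²·57.7²/25 = 42.838
V̂(x̄_st) = 1450.05
SE(x̄_st) = √1450.05 = 38.0795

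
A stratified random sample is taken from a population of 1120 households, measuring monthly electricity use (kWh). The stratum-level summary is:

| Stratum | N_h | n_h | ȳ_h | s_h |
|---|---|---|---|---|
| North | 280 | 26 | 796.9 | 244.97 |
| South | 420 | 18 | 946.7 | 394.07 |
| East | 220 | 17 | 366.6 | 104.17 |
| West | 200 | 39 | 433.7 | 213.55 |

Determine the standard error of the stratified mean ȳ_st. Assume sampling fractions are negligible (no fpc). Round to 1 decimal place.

SE(ȳ_st) ≈ 37.7

V̂(ȳ_st) = Σ W_h² s_h²/n_h, with W_h = N_h/N and N = 1120:
  stratum North: (280/1120)²·244.97²/26 = 144.256
  stratum South: (420/1120)²·394.07²/18 = 1213.21
  stratum East: (220/1120)²·104.17²/17 = 24.6289
  stratum West: (200/1120)²·213.55²/39 = 37.2871
V̂(ȳ_st) = 1419.38
SE(ȳ_st) = √1419.38 = 37.6747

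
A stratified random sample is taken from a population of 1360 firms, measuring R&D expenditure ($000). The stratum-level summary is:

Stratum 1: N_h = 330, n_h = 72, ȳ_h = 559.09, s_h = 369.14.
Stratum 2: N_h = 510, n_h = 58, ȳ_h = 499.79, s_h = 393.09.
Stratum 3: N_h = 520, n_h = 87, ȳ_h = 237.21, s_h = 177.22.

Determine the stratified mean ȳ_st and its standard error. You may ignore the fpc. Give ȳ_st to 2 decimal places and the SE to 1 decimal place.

ȳ_st ≈ 413.78, SE ≈ 23.2

ȳ_st = Σ W_h ȳ_h = (330·559.09 + 510·499.79 + 520·237.21)/1360 = 413.78074
V̂(ȳ_st) = Σ W_h² s_h²/n_h, with W_h = N_h/N and N = 1360:
  stratum 1: (330/1360)²·369.14²/72 = 111.429
  stratum 2: (510/1360)²·393.09²/58 = 374.644
  stratum 3: (520/1360)²·177.22²/87 = 52.7758
V̂(ȳ_st) = 538.849
SE(ȳ_st) = √538.849 = 23.2131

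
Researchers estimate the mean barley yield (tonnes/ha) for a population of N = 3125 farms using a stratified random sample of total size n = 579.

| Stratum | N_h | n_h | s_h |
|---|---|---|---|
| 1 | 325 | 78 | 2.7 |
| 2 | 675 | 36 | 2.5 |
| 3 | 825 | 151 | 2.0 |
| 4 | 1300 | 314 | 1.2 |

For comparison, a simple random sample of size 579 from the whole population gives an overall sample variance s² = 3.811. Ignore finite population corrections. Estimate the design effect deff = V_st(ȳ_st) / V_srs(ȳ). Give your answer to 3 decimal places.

deff ≈ 1.785

V̂(ȳ_st) = Σ W_h² s_h²/n_h, with W_h = N_h/N and N = 3125:
  stratum 1: (325/3125)²·2.7²/78 = 0.00101088
  stratum 2: (675/3125)²·2.5²/36 = 0.0081
  stratum 3: (825/3125)²·2.0²/151 = 0.00184625
  stratum 4: (1300/3125)²·1.2²/314 = 0.000793633
V_st = 0.0117508
V_srs = s²/n = 3.811/579 = 0.00658204
deff = V_st / V_srs = 0.0117508/0.00658204 = 1.7853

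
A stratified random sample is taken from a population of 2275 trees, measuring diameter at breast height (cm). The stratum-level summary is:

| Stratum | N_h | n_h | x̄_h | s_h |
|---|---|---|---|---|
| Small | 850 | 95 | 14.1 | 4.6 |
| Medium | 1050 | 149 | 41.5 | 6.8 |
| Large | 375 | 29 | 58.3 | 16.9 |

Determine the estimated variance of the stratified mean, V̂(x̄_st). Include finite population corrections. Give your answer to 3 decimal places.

V̂(x̄_st) ≈ 0.331

V̂(x̄_st) = Σ W_h² (1 − n_h/N_h) s_h²/n_h, with W_h = N_h/N and N = 2275:
  stratum Small: (850/2275)²·(1 − 95/850)·4.6²/95 = 0.0276182
  stratum Medium: (1050/2275)²·(1 − 149/1050)·6.8²/149 = 0.0567261
  stratum Large: (375/2275)²·(1 − 29/375)·16.9²/29 = 0.246899
V̂(x̄_st) = 0.331244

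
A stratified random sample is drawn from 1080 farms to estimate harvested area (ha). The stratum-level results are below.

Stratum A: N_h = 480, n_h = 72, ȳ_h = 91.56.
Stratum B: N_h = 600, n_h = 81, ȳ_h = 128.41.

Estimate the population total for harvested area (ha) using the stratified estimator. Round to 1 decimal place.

τ̂_st ≈ 120994.8

τ̂_st = Σ N_h ȳ_h = 480·91.56 + 600·128.41 = 120994.8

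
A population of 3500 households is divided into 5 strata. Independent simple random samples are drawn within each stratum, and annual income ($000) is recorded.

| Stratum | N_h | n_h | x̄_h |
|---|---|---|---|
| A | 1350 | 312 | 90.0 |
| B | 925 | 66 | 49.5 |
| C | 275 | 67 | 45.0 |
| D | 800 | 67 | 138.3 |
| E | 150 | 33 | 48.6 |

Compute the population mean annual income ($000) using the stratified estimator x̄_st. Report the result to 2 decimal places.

N = Σ N_h = 3500. Stratum weights W_h = N_h/N.
x̄_st = (1350·90.0 + 925·49.5 + 275·45.0 + 800·138.3 + 150·48.6) / 3500 = 85.0264

x̄_st ≈ 85.03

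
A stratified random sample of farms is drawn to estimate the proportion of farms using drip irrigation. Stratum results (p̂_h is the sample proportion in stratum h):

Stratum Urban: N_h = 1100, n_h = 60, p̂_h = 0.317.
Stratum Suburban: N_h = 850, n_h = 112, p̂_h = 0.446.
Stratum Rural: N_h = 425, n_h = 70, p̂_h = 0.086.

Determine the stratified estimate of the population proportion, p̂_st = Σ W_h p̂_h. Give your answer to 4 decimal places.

p̂_st ≈ 0.3218

N = 2375; stratum weights W_h = N_h/N.
p̂_st = Σ W_h p̂_h = (1100·0.317 + 850·0.446 + 425·0.086)/2375 = 0.32183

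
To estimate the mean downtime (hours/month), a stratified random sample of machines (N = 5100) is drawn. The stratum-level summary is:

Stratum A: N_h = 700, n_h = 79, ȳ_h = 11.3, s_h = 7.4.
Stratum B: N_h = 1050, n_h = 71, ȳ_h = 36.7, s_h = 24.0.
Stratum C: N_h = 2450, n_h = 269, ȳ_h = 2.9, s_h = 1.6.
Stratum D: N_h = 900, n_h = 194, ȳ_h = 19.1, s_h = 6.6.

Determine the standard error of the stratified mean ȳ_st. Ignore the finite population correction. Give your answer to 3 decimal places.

SE(ȳ_st) ≈ 0.605

V̂(ȳ_st) = Σ W_h² s_h²/n_h, with W_h = N_h/N and N = 5100:
  stratum A: (700/5100)²·7.4²/79 = 0.0130585
  stratum B: (1050/5100)²·24.0²/71 = 0.343876
  stratum C: (2450/5100)²·1.6²/269 = 0.00219624
  stratum D: (900/5100)²·6.6²/194 = 0.00699247
V̂(ȳ_st) = 0.366124
SE(ȳ_st) = √0.366124 = 0.605081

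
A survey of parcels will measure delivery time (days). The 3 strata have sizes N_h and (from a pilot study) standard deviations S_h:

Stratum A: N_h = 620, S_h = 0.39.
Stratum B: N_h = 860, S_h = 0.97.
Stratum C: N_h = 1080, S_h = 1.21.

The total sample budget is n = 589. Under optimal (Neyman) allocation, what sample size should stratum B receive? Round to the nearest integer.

206

Neyman allocation: n_h = n · N_h S_h / Σ N_i S_i, with n = 589.
  stratum A: N_h·S_h = 620·0.39 = 241.80
  stratum B: N_h·S_h = 860·0.97 = 834.20
  stratum C: N_h·S_h = 1080·1.21 = 1306.80
Σ N_h S_h = 2382.80
n for stratum B = 589·834.20/2382.80 = 206.204 → 206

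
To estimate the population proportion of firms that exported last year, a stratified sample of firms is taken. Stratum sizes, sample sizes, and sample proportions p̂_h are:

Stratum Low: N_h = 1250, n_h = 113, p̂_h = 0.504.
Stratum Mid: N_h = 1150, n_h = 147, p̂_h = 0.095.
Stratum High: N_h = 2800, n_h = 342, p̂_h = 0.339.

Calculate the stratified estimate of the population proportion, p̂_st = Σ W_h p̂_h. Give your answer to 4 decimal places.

N = 5200; stratum weights W_h = N_h/N.
p̂_st = Σ W_h p̂_h = (1250·0.504 + 1150·0.095 + 2800·0.339)/5200 = 0.32470

p̂_st ≈ 0.3247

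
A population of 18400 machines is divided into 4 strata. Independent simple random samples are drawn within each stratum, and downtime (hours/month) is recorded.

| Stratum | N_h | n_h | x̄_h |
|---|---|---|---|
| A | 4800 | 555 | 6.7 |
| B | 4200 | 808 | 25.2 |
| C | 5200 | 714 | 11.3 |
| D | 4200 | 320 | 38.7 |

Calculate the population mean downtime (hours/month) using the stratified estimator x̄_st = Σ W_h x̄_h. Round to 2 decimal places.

N = Σ N_h = 18400. Stratum weights W_h = N_h/N.
x̄_st = (4800·6.7 + 4200·25.2 + 5200·11.3 + 4200·38.7) / 18400 = 19.5272

x̄_st ≈ 19.53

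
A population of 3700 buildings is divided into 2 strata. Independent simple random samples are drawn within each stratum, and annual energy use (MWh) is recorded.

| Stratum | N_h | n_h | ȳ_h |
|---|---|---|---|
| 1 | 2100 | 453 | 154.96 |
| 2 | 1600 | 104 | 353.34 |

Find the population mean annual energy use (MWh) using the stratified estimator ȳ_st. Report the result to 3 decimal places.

N = Σ N_h = 3700. Stratum weights W_h = N_h/N.
ȳ_st = (2100·154.96 + 1600·353.34) / 3700 = 240.74595

ȳ_st ≈ 240.746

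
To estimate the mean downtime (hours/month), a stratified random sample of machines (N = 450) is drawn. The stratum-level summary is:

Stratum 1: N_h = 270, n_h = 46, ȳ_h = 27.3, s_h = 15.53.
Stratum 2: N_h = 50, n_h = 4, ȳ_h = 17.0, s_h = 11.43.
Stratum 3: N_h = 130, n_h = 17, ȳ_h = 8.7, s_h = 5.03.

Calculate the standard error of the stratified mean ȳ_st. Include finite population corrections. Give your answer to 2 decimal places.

SE(ȳ_st) ≈ 1.43

V̂(ȳ_st) = Σ W_h² (1 − n_h/N_h) s_h²/n_h, with W_h = N_h/N and N = 450:
  stratum 1: (270/450)²·(1 − 46/270)·15.53²/46 = 1.56593
  stratum 2: (50/450)²·(1 − 4/50)·11.43²/4 = 0.370967
  stratum 3: (130/450)²·(1 − 17/130)·5.03²/17 = 0.107965
V̂(ȳ_st) = 2.04486
SE(ȳ_st) = √2.04486 = 1.42999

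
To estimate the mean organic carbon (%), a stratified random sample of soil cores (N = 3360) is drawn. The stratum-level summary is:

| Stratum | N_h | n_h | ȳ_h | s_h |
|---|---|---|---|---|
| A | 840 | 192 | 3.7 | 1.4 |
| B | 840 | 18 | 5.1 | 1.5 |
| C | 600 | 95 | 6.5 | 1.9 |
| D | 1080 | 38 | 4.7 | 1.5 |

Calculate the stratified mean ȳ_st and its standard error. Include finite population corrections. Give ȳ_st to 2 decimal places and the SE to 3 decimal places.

ȳ_st = Σ W_h ȳ_h = (840·3.7 + 840·5.1 + 600·6.5 + 1080·4.7)/3360 = 4.87143
V̂(ȳ_st) = Σ W_h² (1 − n_h/N_h) s_h²/n_h, with W_h = N_h/N and N = 3360:
  stratum A: (840/3360)²·(1 − 192/840)·1.4²/192 = 0.000492187
  stratum B: (840/3360)²·(1 − 18/840)·1.5²/18 = 0.00764509
  stratum C: (600/3360)²·(1 − 95/600)·1.9²/95 = 0.00101988
  stratum D: (1080/3360)²·(1 − 38/1080)·1.5²/38 = 0.00590217
V̂(ȳ_st) = 0.0150593
SE(ȳ_st) = √0.0150593 = 0.122716

ȳ_st ≈ 4.87, SE ≈ 0.123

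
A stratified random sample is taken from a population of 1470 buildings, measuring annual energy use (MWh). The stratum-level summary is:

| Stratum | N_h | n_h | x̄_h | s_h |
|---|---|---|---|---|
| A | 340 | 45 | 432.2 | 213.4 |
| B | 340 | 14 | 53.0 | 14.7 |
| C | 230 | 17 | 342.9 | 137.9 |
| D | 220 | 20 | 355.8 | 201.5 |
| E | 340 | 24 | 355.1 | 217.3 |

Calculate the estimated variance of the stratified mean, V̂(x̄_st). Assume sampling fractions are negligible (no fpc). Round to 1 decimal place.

V̂(x̄_st) = Σ W_h² s_h²/n_h, with W_h = N_h/N and N = 1470:
  stratum A: (340/1470)²·213.4²/45 = 54.1377
  stratum B: (340/1470)²·14.7²/14 = 0.825714
  stratum C: (230/1470)²·137.9²/17 = 27.3842
  stratum D: (220/1470)²·201.5²/20 = 45.4706
  stratum E: (340/1470)²·217.3²/24 = 105.252
V̂(x̄_st) = 233.07

V̂(x̄_st) ≈ 233.1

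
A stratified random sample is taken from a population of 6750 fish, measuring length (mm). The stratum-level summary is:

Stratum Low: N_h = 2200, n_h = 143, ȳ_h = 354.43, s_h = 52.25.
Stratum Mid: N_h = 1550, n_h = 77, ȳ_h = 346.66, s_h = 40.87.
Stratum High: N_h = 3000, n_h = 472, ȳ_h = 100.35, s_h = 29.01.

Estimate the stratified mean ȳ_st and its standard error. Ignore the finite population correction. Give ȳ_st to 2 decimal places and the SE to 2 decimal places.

ȳ_st = Σ W_h ȳ_h = (2200·354.43 + 1550·346.66 + 3000·100.35)/6750 = 239.72133
V̂(ȳ_st) = Σ W_h² s_h²/n_h, with W_h = N_h/N and N = 6750:
  stratum Low: (2200/6750)²·52.25²/143 = 2.02803
  stratum Mid: (1550/6750)²·40.87²/77 = 1.14386
  stratum High: (3000/6750)²·29.01²/472 = 0.352199
V̂(ȳ_st) = 3.52409
SE(ȳ_st) = √3.52409 = 1.87726

ȳ_st ≈ 239.72, SE ≈ 1.88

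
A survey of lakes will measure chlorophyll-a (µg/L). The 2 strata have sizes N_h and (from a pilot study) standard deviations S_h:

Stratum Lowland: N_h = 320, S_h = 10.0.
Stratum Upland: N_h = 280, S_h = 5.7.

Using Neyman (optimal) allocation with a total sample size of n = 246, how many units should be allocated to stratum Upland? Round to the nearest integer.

82

Neyman allocation: n_h = n · N_h S_h / Σ N_i S_i, with n = 246.
  stratum Lowland: N_h·S_h = 320·10.0 = 3200.00
  stratum Upland: N_h·S_h = 280·5.7 = 1596.00
Σ N_h S_h = 4796.00
n for stratum Upland = 246·1596.00/4796.00 = 81.863 → 82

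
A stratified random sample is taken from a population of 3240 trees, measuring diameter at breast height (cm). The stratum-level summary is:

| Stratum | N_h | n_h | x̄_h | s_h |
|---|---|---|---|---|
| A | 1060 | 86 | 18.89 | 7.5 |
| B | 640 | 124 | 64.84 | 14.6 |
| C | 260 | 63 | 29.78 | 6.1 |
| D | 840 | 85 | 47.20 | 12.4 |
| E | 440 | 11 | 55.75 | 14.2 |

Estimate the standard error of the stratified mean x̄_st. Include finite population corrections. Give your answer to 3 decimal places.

SE(x̄_st) ≈ 0.748

V̂(x̄_st) = Σ W_h² (1 − n_h/N_h) s_h²/n_h, with W_h = N_h/N and N = 3240:
  stratum A: (1060/3240)²·(1 − 86/1060)·7.5²/86 = 0.0643278
  stratum B: (640/3240)²·(1 − 124/640)·14.6²/124 = 0.0540784
  stratum C: (260/3240)²·(1 − 63/260)·6.1²/63 = 0.00288183
  stratum D: (840/3240)²·(1 − 85/840)·12.4²/85 = 0.109285
  stratum E: (440/3240)²·(1 − 11/440)·14.2²/11 = 0.329613
V̂(x̄_st) = 0.560186
SE(x̄_st) = √0.560186 = 0.748456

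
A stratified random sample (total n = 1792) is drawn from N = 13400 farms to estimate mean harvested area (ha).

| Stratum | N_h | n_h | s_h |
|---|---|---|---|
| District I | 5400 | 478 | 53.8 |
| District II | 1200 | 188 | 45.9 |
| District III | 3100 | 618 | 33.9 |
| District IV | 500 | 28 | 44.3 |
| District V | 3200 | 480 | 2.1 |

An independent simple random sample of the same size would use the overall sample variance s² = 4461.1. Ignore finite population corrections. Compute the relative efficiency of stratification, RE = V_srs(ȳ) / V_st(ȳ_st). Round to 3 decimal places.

V̂(ȳ_st) = Σ W_h² s_h²/n_h, with W_h = N_h/N and N = 13400:
  stratum District I: (5400/13400)²·53.8²/478 = 0.983365
  stratum District II: (1200/13400)²·45.9²/188 = 0.0898712
  stratum District III: (3100/13400)²·33.9²/618 = 0.0995233
  stratum District IV: (500/13400)²·44.3²/28 = 0.0975843
  stratum District V: (3200/13400)²·2.1²/480 = 0.000523947
V_st = 1.27087
V_srs = s²/n = 4461.1/1792 = 2.48945
Relative efficiency = V_srs / V_st = 2.48945/1.27087 = 1.9589

RE ≈ 1.959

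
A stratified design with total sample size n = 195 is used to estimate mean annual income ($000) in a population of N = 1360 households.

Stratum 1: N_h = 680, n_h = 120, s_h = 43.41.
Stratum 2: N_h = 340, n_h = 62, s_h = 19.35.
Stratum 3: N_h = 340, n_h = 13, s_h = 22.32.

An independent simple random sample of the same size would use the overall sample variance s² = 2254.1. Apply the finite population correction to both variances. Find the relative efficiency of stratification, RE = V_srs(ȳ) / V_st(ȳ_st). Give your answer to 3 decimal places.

RE ≈ 1.694

V̂(ȳ_st) = Σ W_h² (1 − n_h/N_h) s_h²/n_h, with W_h = N_h/N and N = 1360:
  stratum 1: (680/1360)²·(1 − 120/680)·43.41²/120 = 3.23309
  stratum 2: (340/1360)²·(1 − 62/340)·19.35²/62 = 0.308614
  stratum 3: (340/1360)²·(1 − 13/340)·22.32²/13 = 2.30353
V_st = 5.84523
V_srs = (1 − 195/1360)·2254.1/195 = 9.90206
Relative efficiency = V_srs / V_st = 9.90206/5.84523 = 1.6940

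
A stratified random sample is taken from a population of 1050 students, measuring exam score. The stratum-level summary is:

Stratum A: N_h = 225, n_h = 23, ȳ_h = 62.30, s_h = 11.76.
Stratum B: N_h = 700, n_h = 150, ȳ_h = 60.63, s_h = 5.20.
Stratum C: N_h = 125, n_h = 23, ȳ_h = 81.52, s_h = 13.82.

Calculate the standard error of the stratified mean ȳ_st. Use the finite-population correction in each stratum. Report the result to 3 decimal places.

SE(ȳ_st) ≈ 0.638

V̂(ȳ_st) = Σ W_h² (1 − n_h/N_h) s_h²/n_h, with W_h = N_h/N and N = 1050:
  stratum A: (225/1050)²·(1 − 23/225)·11.76²/23 = 0.24788
  stratum B: (700/1050)²·(1 − 150/700)·5.20²/150 = 0.0629503
  stratum C: (125/1050)²·(1 − 23/125)·13.82²/23 = 0.0960329
V̂(ȳ_st) = 0.406863
SE(ȳ_st) = √0.406863 = 0.637859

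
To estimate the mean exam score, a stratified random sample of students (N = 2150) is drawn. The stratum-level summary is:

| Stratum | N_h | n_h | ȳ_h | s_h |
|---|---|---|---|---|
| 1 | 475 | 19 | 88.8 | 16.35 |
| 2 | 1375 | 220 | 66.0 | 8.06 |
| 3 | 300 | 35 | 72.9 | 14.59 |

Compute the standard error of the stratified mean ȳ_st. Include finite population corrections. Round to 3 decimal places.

SE(ȳ_st) ≈ 0.930

V̂(ȳ_st) = Σ W_h² (1 − n_h/N_h) s_h²/n_h, with W_h = N_h/N and N = 2150:
  stratum 1: (475/2150)²·(1 − 19/475)·16.35²/19 = 0.65927
  stratum 2: (1375/2150)²·(1 − 220/1375)·8.06²/220 = 0.101451
  stratum 3: (300/2150)²·(1 − 35/300)·14.59²/35 = 0.1046
V̂(ȳ_st) = 0.865321
SE(ȳ_st) = √0.865321 = 0.930226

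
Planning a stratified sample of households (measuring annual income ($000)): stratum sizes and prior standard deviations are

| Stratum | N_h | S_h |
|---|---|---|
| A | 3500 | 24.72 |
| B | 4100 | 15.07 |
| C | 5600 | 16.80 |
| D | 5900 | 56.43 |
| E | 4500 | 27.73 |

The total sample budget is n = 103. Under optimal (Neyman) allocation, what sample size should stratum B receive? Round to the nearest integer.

Neyman allocation: n_h = n · N_h S_h / Σ N_i S_i, with n = 103.
  stratum A: N_h·S_h = 3500·24.72 = 86520.00
  stratum B: N_h·S_h = 4100·15.07 = 61787.00
  stratum C: N_h·S_h = 5600·16.80 = 94080.00
  stratum D: N_h·S_h = 5900·56.43 = 332937.00
  stratum E: N_h·S_h = 4500·27.73 = 124785.00
Σ N_h S_h = 700109.00
n for stratum B = 103·61787.00/700109.00 = 9.090 → 9

9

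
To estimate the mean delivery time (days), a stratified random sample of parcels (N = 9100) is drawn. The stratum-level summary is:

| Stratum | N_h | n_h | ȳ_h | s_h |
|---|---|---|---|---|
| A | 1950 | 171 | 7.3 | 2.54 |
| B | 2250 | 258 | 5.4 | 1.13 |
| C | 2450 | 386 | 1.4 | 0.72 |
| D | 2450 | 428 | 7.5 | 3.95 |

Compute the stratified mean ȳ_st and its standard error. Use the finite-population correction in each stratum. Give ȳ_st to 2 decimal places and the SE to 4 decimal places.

ȳ_st ≈ 5.30, SE ≈ 0.0641

ȳ_st = Σ W_h ȳ_h = (1950·7.3 + 2250·5.4 + 2450·1.4 + 2450·7.5)/9100 = 5.29560
V̂(ȳ_st) = Σ W_h² (1 − n_h/N_h) s_h²/n_h, with W_h = N_h/N and N = 9100:
  stratum A: (1950/9100)²·(1 − 171/1950)·2.54²/171 = 0.00158052
  stratum B: (2250/9100)²·(1 − 258/2250)·1.13²/258 = 0.000267871
  stratum C: (2450/9100)²·(1 − 386/2450)·0.72²/386 = 8.20107e-05
  stratum D: (2450/9100)²·(1 − 428/2450)·3.95²/428 = 0.0021808
V̂(ȳ_st) = 0.00411119
SE(ȳ_st) = √0.00411119 = 0.0641186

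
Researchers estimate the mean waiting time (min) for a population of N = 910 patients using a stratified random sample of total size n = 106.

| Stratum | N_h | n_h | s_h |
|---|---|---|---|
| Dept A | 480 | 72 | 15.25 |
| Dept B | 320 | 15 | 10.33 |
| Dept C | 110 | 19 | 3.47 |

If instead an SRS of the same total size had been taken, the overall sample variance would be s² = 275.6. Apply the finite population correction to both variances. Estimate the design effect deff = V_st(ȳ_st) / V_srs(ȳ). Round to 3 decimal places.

V̂(ȳ_st) = Σ W_h² (1 − n_h/N_h) s_h²/n_h, with W_h = N_h/N and N = 910:
  stratum Dept A: (480/910)²·(1 − 72/480)·15.25²/72 = 0.763881
  stratum Dept B: (320/910)²·(1 − 15/320)·10.33²/15 = 0.838449
  stratum Dept C: (110/910)²·(1 − 19/110)·3.47²/19 = 0.00766049
V_st = 1.60999
V_srs = (1 − 106/910)·275.6/106 = 2.29714
deff = V_st / V_srs = 1.60999/2.29714 = 0.7009

deff ≈ 0.701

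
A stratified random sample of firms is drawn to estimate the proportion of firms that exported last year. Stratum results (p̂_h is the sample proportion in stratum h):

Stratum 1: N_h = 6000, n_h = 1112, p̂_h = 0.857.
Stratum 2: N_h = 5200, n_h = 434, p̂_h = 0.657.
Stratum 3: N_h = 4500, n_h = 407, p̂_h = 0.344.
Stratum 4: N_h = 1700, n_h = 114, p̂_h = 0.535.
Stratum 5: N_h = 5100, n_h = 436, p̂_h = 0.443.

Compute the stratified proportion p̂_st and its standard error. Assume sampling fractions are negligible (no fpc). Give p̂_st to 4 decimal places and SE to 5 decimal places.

N = 22500; stratum weights W_h = N_h/N.
p̂_st = Σ W_h p̂_h = (6000·0.857 + 5200·0.657 + 4500·0.344 + 1700·0.535 + 5100·0.443)/22500 = 0.59001
V̂(p̂_st) = Σ W_h² p̂_h(1−p̂_h)/(n_h−1):
  stratum 1: (6000/22500)²·0.857·0.143/1111 = 7.84405e-06
  stratum 2: (5200/22500)²·0.657·0.343/433 = 2.7798e-05
  stratum 3: (4500/22500)²·0.344·0.656/406 = 2.22329e-05
  stratum 4: (1700/22500)²·0.535·0.465/113 = 1.25679e-05
  stratum 5: (5100/22500)²·0.443·0.557/435 = 2.91437e-05
V̂(p̂_st) = 9.95865e-05; SE = √V̂ = 0.0099793

p̂_st ≈ 0.5900, SE ≈ 0.00998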